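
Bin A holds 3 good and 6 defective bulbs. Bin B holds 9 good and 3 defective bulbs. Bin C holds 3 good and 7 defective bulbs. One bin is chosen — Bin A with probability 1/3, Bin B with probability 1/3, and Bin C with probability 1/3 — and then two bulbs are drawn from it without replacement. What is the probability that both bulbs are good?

51/220

From Bin A: P(both good) = (3/9)(2/8) = 1/12.
From Bin B: P(both good) = (9/12)(8/11) = 6/11.
From Bin C: P(both good) = (3/10)(2/9) = 1/15.
Total probability = (1/3)(1/12) + (1/3)(6/11) + (1/3)(1/15) = 51/220.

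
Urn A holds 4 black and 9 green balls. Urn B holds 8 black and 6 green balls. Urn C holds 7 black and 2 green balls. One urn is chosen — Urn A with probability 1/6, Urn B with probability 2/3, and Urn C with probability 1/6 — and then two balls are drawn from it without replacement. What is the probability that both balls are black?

295/936

From Urn A: P(both black) = (4/13)(3/12) = 1/13.
From Urn B: P(both black) = (8/14)(7/13) = 4/13.
From Urn C: P(both black) = (7/9)(6/8) = 7/12.
Total probability = (1/6)(1/13) + (2/3)(4/13) + (1/6)(7/12) = 295/936.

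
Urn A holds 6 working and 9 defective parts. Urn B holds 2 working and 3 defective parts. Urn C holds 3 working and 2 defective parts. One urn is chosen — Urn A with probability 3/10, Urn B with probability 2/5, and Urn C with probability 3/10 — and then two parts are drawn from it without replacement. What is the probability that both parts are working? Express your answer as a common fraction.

121/700

From Urn A: P(both working) = (6/15)(5/14) = 1/7.
From Urn B: P(both working) = (2/5)(1/4) = 1/10.
From Urn C: P(both working) = (3/5)(2/4) = 3/10.
Total probability = (3/10)(1/7) + (2/5)(1/10) + (3/10)(3/10) = 121/700.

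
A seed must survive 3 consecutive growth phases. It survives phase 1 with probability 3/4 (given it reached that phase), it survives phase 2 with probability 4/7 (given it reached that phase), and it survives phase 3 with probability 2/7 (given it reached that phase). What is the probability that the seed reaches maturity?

Each stage is reached only if all earlier stages succeed, so
P = 3/4 × 4/7 × 2/7 = 24/196 = 6/49.

6/49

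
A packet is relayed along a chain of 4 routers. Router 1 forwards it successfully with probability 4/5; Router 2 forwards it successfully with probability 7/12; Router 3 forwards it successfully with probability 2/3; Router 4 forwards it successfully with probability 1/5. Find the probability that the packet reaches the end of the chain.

The events are sequential, so multiply the conditional probabilities:
P = 4/5 × 7/12 × 2/3 × 1/5 = 56/900 = 14/225.

14/225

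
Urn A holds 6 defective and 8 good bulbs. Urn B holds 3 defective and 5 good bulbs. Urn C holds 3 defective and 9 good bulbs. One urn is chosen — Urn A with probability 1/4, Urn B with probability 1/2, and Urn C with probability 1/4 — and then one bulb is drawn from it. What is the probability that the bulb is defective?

5/14

From Urn A: P(defective) = 6/14.
From Urn B: P(defective) = 3/8.
From Urn C: P(defective) = 3/12.
Total probability = (1/4)(6/14) + (1/2)(3/8) + (1/4)(3/12) = 5/14.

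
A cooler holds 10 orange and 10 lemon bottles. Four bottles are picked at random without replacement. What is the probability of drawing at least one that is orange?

309/323

P(no orange) = 10/20 × 9/19 × 8/18 × 7/17 = 5040/116280 = 14/323.
P(at least one) = 1 − 14/323 = 309/323.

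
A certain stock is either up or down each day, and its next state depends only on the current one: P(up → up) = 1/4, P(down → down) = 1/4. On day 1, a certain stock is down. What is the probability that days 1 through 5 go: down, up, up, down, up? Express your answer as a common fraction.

27/256

Day 1 is given. For each transition, use the conditional probability from the current state:
P(up | down) = 3/4; P(up | up) = 1/4; P(down | up) = 3/4; P(up | down) = 3/4.
P = 3/4 × 1/4 × 3/4 × 3/4 = 27/256.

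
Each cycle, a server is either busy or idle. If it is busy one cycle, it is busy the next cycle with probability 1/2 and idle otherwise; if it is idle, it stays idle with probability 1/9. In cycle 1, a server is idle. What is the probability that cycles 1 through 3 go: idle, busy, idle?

Cycle 1 is given. For each transition, use the conditional probability from the current state:
P(busy | idle) = 8/9; P(idle | busy) = 1/2.
P = 8/9 × 1/2 = 8/18 = 4/9.

4/9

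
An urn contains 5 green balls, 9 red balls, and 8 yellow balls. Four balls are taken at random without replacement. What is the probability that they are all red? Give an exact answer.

P(every draw is red) = 9/22 × 8/21 × 7/20 × 6/19 = 3024/175560 = 18/1045.

18/1045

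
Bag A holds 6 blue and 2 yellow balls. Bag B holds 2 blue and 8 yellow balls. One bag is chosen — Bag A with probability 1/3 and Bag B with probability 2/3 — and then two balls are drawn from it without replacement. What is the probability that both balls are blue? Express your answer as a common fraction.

731/3780

From Bag A: P(both blue) = (6/8)(5/7) = 15/28.
From Bag B: P(both blue) = (2/10)(1/9) = 1/45.
Total probability = (1/3)(15/28) + (2/3)(1/45) = 731/3780.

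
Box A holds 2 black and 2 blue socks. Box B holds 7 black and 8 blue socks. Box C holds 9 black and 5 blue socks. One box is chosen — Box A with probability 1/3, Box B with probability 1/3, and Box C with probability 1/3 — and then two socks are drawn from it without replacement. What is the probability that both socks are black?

From Box A: P(both black) = (2/4)(1/3) = 1/6.
From Box B: P(both black) = (7/15)(6/14) = 1/5.
From Box C: P(both black) = (9/14)(8/13) = 36/91.
Total probability = (1/3)(1/6) + (1/3)(1/5) + (1/3)(36/91) = 2081/8190.

2081/8190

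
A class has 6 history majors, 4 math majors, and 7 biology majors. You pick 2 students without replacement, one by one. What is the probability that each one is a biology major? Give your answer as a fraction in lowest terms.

21/136

P = 7/17 × 6/16 = 42/272 = 21/136.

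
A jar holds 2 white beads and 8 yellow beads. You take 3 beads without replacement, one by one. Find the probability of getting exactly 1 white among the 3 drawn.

One ordering (white drawn first) has probability 2/10 × 8/9 × 7/8 = 112/720 = 7/45.
There are C(3,1) = 3 such orderings, each equally likely, so P = 3 × 7/45 = 7/15.

7/15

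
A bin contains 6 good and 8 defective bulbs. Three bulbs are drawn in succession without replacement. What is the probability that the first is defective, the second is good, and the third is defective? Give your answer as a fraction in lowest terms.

2/13

Chain rule:
P = 8/14 × 6/13 × 7/12 = 336/2184 = 2/13.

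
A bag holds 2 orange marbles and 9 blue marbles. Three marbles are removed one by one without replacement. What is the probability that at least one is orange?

27/55

P(no orange) = 9/11 × 8/10 × 7/9 = 504/990 = 28/55.
P(at least one) = 1 − 28/55 = 27/55.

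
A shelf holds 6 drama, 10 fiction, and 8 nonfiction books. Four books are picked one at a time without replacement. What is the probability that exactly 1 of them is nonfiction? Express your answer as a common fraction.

One ordering (nonfiction drawn first) has probability 8/24 × 16/23 × 15/22 × 14/21 = 26880/255024 = 80/759.
There are C(4,1) = 4 such orderings, each equally likely, so P = 4 × 80/759 = 320/759.

320/759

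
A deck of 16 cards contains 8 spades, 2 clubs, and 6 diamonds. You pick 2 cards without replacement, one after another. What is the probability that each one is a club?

P = 2/16 × 1/15 = 2/240 = 1/120.

1/120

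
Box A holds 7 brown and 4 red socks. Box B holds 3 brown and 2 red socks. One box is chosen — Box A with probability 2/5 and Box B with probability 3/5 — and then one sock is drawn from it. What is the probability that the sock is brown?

From Box A: P(brown) = 7/11.
From Box B: P(brown) = 3/5.
Total probability = (2/5)(7/11) + (3/5)(3/5) = 169/275.

169/275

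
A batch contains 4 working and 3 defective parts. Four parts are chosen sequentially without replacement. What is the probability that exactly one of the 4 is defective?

One ordering (defective drawn first) has probability 3/7 × 4/6 × 3/5 × 2/4 = 72/840 = 3/35.
There are C(4,1) = 4 such orderings, each equally likely, so P = 4 × 3/35 = 12/35.

12/35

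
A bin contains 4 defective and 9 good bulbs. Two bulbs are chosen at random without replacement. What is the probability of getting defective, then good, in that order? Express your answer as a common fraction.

3/13

Chain rule:
P = 4/13 × 9/12 = 36/156 = 3/13.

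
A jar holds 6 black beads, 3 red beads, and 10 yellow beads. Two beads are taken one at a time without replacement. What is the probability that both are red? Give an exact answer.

1/57

P(every draw is red) = 3/19 × 2/18 = 6/342 = 1/57.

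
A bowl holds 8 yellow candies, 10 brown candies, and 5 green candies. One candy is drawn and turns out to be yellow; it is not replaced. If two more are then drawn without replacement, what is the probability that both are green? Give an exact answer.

After the first draw, 5 of the remaining 22 candies are green.
P = 5/22 × 4/21 = 20/462 = 10/231.

10/231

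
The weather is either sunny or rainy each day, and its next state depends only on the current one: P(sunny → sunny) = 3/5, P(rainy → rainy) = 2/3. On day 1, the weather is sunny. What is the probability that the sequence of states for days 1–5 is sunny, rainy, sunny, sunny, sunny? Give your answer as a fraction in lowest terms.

6/125

Day 1 is given. For each transition, use the conditional probability from the current state:
P(rainy | sunny) = 2/5; P(sunny | rainy) = 1/3; P(sunny | sunny) = 3/5; P(sunny | sunny) = 3/5.
P = 2/5 × 1/3 × 3/5 × 3/5 = 18/375 = 6/125.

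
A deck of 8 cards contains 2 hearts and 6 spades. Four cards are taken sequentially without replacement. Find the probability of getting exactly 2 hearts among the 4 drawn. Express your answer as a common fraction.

One ordering (hearts drawn first) has probability 2/8 × 1/7 × 6/6 × 5/5 = 60/1680 = 1/28.
There are C(4,2) = 6 such orderings, each equally likely, so P = 6 × 1/28 = 3/14.

3/14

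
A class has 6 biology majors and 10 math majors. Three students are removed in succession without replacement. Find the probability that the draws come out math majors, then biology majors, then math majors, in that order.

9/56

Each draw changes the counts, so multiply the conditional probabilities along the sequence:
P = 10/16 × 6/15 × 9/14 = 540/3360 = 9/56.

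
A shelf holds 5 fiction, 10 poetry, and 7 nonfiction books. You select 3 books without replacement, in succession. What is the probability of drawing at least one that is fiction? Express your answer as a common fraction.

P(no fiction) = 17/22 × 16/21 × 15/20 = 4080/9240 = 34/77.
P(at least one) = 1 − 34/77 = 43/77.

43/77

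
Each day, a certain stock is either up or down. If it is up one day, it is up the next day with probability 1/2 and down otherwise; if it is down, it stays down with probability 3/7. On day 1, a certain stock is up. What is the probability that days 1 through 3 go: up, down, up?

2/7

Day 1 is given. For each transition, use the conditional probability from the current state:
P(down | up) = 1/2; P(up | down) = 4/7.
P = 1/2 × 4/7 = 4/14 = 2/7.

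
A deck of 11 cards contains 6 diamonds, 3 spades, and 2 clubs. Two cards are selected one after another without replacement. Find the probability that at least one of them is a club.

19/55

P(no clubs) = 9/11 × 8/10 = 72/110 = 36/55.
P(at least one) = 1 − 36/55 = 19/55.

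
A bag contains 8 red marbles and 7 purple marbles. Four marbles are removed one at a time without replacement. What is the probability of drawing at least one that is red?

38/39

P(no red) = 7/15 × 6/14 × 5/13 × 4/12 = 840/32760 = 1/39.
P(at least one) = 1 − 1/39 = 38/39.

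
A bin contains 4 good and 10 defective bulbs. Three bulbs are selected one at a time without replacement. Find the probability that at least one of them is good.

61/91

P(no good) = 10/14 × 9/13 × 8/12 = 720/2184 = 30/91.
P(at least one) = 1 − 30/91 = 61/91.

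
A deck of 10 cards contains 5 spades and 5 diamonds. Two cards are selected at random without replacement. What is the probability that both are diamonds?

2/9

P = 5/10 × 4/9 = 20/90 = 2/9.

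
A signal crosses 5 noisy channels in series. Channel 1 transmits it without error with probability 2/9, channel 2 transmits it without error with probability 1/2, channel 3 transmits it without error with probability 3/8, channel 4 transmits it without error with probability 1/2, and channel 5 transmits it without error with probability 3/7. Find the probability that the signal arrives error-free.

The events are sequential, so multiply the conditional probabilities:
P = 2/9 × 1/2 × 3/8 × 1/2 × 3/7 = 18/2016 = 1/112.

1/112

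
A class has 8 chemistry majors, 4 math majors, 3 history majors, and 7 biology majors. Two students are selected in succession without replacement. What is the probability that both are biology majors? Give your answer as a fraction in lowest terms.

P(all biology majors) = 7/22 × 6/21 = 42/462 = 1/11.

1/11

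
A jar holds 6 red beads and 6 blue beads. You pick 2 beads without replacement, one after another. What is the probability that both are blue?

5/22

P(every draw is blue) = 6/12 × 5/11 = 30/132 = 5/22.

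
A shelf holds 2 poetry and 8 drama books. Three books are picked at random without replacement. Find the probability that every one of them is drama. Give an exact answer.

P = 8/10 × 7/9 × 6/8 = 336/720 = 7/15.

7/15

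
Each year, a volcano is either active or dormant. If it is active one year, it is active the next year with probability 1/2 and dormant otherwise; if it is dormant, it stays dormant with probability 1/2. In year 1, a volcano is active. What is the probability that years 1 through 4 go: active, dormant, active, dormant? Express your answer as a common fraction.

1/8

Year 1 is given. For each transition, use the conditional probability from the current state:
P(dormant | active) = 1/2; P(active | dormant) = 1/2; P(dormant | active) = 1/2.
P = 1/2 × 1/2 × 1/2 = 1/8.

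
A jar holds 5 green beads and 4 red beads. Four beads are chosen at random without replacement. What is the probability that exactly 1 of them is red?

20/63

One ordering (red drawn first) has probability 4/9 × 5/8 × 4/7 × 3/6 = 240/3024 = 5/63.
There are C(4,1) = 4 such orderings, each equally likely, so P = 4 × 5/63 = 20/63.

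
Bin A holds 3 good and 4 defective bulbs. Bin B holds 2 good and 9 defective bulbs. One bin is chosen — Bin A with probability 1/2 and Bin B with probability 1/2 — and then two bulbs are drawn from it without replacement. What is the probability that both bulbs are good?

31/385

From Bin A: P(both good) = (3/7)(2/6) = 1/7.
From Bin B: P(both good) = (2/11)(1/10) = 1/55.
Total probability = (1/2)(1/7) + (1/2)(1/55) = 31/385.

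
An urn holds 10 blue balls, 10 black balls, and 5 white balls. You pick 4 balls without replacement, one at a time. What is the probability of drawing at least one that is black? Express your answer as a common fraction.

P(no black) = 15/25 × 14/24 × 13/23 × 12/22 = 32760/303600 = 273/2530.
P(at least one) = 1 − 273/2530 = 2257/2530.

2257/2530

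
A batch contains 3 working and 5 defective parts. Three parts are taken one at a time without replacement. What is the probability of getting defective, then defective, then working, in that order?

Multiply the probability of each draw given the previous ones:
P = 5/8 × 4/7 × 3/6 = 60/336 = 5/28.

5/28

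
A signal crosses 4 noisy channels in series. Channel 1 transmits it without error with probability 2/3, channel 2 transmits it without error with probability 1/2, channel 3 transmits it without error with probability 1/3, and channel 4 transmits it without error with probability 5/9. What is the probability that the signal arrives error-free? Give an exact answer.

5/81

Each stage is reached only if all earlier stages succeed, so
P = 2/3 × 1/2 × 1/3 × 5/9 = 10/162 = 5/81.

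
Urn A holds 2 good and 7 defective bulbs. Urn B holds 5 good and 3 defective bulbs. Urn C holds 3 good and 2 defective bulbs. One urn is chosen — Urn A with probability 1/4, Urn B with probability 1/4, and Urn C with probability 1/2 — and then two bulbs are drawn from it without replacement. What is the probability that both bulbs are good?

From Urn A: P(both good) = (2/9)(1/8) = 1/36.
From Urn B: P(both good) = (5/8)(4/7) = 5/14.
From Urn C: P(both good) = (3/5)(2/4) = 3/10.
Total probability = (1/4)(1/36) + (1/4)(5/14) + (1/2)(3/10) = 1241/5040.

1241/5040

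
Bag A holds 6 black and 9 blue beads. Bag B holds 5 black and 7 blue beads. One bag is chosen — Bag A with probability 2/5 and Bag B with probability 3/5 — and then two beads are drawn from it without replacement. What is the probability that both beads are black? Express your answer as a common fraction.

57/385

From Bag A: P(both black) = (6/15)(5/14) = 1/7.
From Bag B: P(both black) = (5/12)(4/11) = 5/33.
Total probability = (2/5)(1/7) + (3/5)(5/33) = 57/385.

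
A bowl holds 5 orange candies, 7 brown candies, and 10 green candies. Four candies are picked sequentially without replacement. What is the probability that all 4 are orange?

1/1463

P = 5/22 × 4/21 × 3/20 × 2/19 = 120/175560 = 1/1463.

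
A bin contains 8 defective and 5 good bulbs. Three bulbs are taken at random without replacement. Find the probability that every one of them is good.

5/143

P(every draw is good) = 5/13 × 4/12 × 3/11 = 60/1716 = 5/143.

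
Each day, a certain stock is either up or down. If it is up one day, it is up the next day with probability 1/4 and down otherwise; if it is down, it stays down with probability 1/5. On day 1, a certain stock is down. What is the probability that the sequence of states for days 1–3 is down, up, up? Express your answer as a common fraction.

1/5

Day 1 is given. For each transition, use the conditional probability from the current state:
P(up | down) = 4/5; P(up | up) = 1/4.
P = 4/5 × 1/4 = 4/20 = 1/5.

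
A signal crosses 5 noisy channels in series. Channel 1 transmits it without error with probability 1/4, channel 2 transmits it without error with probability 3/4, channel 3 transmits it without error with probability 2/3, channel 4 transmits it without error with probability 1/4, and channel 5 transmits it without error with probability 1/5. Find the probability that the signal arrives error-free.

Multiplying along the chain,
P = 1/4 × 3/4 × 2/3 × 1/4 × 1/5 = 6/960 = 1/160.

1/160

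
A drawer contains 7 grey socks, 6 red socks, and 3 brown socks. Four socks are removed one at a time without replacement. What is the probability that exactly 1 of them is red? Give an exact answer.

36/91

One ordering (red drawn first) has probability 6/16 × 10/15 × 9/14 × 8/13 = 4320/43680 = 9/91.
There are C(4,1) = 4 such orderings, each equally likely, so P = 4 × 9/91 = 36/91.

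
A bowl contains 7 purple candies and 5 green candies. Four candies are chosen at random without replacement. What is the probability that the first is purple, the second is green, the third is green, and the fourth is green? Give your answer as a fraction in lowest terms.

Chain rule:
P = 7/12 × 5/11 × 4/10 × 3/9 = 420/11880 = 7/198.

7/198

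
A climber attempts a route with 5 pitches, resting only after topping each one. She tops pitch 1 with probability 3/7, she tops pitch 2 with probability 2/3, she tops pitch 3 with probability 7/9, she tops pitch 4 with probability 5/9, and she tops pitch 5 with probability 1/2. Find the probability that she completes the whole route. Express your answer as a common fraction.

Each stage is reached only if all earlier stages succeed, so
P = 3/7 × 2/3 × 7/9 × 5/9 × 1/2 = 210/3402 = 5/81.

5/81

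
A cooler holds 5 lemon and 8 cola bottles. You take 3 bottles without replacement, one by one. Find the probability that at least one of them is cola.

138/143

P(no cola) = 5/13 × 4/12 × 3/11 = 60/1716 = 5/143.
P(at least one) = 1 − 5/143 = 138/143.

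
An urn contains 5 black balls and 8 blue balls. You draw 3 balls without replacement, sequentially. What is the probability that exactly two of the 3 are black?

40/143

One ordering (black drawn first) has probability 5/13 × 4/12 × 8/11 = 160/1716 = 40/429.
There are C(3,2) = 3 such orderings, each equally likely, so P = 3 × 40/429 = 40/143.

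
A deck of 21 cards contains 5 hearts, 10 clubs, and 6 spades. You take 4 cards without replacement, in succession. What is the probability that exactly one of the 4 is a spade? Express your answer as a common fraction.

One ordering (a spade drawn first) has probability 6/21 × 15/20 × 14/19 × 13/18 = 16380/143640 = 13/114.
There are C(4,1) = 4 such orderings, each equally likely, so P = 4 × 13/114 = 26/57.

26/57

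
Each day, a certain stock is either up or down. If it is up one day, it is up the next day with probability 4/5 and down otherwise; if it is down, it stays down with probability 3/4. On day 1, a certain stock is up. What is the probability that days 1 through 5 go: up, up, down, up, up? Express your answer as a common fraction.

Day 1 is given. For each transition, use the conditional probability from the current state:
P(up | up) = 4/5; P(down | up) = 1/5; P(up | down) = 1/4; P(up | up) = 4/5.
P = 4/5 × 1/5 × 1/4 × 4/5 = 16/500 = 4/125.

4/125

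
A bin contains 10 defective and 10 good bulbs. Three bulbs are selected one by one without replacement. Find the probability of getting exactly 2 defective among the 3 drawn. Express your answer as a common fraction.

One ordering (defective drawn first) has probability 10/20 × 9/19 × 10/18 = 900/6840 = 5/38.
There are C(3,2) = 3 such orderings, each equally likely, so P = 3 × 5/38 = 15/38.

15/38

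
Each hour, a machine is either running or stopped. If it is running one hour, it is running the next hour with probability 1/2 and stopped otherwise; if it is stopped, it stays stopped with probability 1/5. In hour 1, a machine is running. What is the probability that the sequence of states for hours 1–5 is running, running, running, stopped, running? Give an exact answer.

1/10

Hour 1 is given. For each transition, use the conditional probability from the current state:
P(running | running) = 1/2; P(running | running) = 1/2; P(stopped | running) = 1/2; P(running | stopped) = 4/5.
P = 1/2 × 1/2 × 1/2 × 4/5 = 4/40 = 1/10.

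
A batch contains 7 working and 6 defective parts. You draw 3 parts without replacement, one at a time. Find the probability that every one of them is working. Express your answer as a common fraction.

P = 7/13 × 6/12 × 5/11 = 210/1716 = 35/286.

35/286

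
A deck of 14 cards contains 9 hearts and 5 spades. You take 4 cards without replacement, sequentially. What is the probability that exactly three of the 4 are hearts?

60/143

One ordering (hearts drawn first) has probability 9/14 × 8/13 × 7/12 × 5/11 = 2520/24024 = 15/143.
There are C(4,3) = 4 such orderings, each equally likely, so P = 4 × 15/143 = 60/143.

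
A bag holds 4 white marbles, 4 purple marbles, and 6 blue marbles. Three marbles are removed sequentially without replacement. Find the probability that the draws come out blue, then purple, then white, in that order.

Chain rule:
P = 6/14 × 4/13 × 4/12 = 96/2184 = 4/91.

4/91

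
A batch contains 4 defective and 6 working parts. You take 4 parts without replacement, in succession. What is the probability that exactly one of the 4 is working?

One ordering (working drawn first) has probability 6/10 × 4/9 × 3/8 × 2/7 = 144/5040 = 1/35.
There are C(4,1) = 4 such orderings, each equally likely, so P = 4 × 1/35 = 4/35.

4/35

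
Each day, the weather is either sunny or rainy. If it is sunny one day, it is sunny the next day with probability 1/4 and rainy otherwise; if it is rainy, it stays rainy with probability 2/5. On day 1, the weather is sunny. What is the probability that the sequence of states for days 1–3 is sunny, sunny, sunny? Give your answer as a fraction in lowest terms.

1/16

Day 1 is given. For each transition, use the conditional probability from the current state:
P(sunny | sunny) = 1/4; P(sunny | sunny) = 1/4.
P = 1/4 × 1/4 = 1/16.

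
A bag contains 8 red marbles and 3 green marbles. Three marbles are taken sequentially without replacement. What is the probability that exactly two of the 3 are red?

28/55

One ordering (red drawn first) has probability 8/11 × 7/10 × 3/9 = 168/990 = 28/165.
There are C(3,2) = 3 such orderings, each equally likely, so P = 3 × 28/165 = 28/55.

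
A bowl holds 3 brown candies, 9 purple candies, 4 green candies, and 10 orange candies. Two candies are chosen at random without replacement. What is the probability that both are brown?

3/325

P(all brown) = 3/26 × 2/25 = 6/650 = 3/325.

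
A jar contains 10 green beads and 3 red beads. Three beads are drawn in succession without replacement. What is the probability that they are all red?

1/286

P(every draw is red) = 3/13 × 2/12 × 1/11 = 6/1716 = 1/286.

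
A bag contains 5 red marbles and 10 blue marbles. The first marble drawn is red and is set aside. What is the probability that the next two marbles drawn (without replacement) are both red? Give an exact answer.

6/91

With the first marble removed, 4 red remain out of 14.
P = 4/14 × 3/13 = 12/182 = 6/91.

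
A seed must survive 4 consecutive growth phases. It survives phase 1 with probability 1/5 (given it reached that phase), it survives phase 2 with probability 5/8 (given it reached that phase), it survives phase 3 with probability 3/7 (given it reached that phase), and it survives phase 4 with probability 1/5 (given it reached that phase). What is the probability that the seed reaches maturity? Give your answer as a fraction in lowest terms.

Each stage is reached only if all earlier stages succeed, so
P = 1/5 × 5/8 × 3/7 × 1/5 = 15/1400 = 3/280.

3/280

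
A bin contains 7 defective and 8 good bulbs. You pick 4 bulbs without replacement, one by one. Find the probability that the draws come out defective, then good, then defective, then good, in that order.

14/195

Chain rule:
P = 7/15 × 8/14 × 6/13 × 7/12 = 2352/32760 = 14/195.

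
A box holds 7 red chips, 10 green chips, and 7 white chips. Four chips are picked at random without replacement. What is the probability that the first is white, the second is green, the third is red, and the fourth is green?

Multiply the probability of each draw given the previous ones:
P = 7/24 × 10/23 × 7/22 × 9/21 = 4410/255024 = 35/2024.

35/2024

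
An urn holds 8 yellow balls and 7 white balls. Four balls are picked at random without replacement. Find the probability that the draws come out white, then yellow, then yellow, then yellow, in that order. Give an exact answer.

Chain rule:
P = 7/15 × 8/14 × 7/13 × 6/12 = 2352/32760 = 14/195.

14/195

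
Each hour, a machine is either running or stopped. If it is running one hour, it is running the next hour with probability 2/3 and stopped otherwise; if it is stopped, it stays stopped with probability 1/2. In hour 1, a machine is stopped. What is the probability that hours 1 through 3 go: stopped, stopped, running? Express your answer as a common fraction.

Hour 1 is given. For each transition, use the conditional probability from the current state:
P(stopped | stopped) = 1/2; P(running | stopped) = 1/2.
P = 1/2 × 1/2 = 1/4.

1/4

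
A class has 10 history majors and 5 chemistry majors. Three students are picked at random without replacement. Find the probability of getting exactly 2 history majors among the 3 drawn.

45/91

One ordering (history majors drawn first) has probability 10/15 × 9/14 × 5/13 = 450/2730 = 15/91.
There are C(3,2) = 3 such orderings, each equally likely, so P = 3 × 15/91 = 45/91.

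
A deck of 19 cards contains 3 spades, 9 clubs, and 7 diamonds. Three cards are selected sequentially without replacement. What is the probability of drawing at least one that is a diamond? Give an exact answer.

749/969

P(no diamonds) = 12/19 × 11/18 × 10/17 = 1320/5814 = 220/969.
P(at least one) = 1 − 220/969 = 749/969.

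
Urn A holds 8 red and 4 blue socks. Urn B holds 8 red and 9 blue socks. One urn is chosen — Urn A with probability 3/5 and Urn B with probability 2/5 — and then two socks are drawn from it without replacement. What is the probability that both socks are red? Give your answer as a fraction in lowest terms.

From Urn A: P(both red) = (8/12)(7/11) = 14/33.
From Urn B: P(both red) = (8/17)(7/16) = 7/34.
Total probability = (3/5)(14/33) + (2/5)(7/34) = 63/187.

63/187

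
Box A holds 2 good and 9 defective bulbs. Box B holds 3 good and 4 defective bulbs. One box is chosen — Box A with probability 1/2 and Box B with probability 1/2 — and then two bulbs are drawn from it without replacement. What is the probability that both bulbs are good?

From Box A: P(both good) = (2/11)(1/10) = 1/55.
From Box B: P(both good) = (3/7)(2/6) = 1/7.
Total probability = (1/2)(1/55) + (1/2)(1/7) = 31/385.

31/385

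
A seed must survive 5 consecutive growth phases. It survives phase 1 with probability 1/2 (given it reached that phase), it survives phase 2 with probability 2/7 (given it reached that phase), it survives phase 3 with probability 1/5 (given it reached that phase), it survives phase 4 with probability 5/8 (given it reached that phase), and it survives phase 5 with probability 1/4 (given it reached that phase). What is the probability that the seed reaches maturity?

The events are sequential, so multiply the conditional probabilities:
P = 1/2 × 2/7 × 1/5 × 5/8 × 1/4 = 10/2240 = 1/224.

1/224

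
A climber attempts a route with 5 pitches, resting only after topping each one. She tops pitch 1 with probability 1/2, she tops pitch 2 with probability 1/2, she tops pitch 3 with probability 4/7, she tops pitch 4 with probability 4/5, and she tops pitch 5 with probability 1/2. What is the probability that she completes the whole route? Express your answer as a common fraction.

Multiplying along the chain,
P = 1/2 × 1/2 × 4/7 × 4/5 × 1/2 = 16/280 = 2/35.

2/35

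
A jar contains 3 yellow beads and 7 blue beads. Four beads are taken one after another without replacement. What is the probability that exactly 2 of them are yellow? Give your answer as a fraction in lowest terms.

3/10

One ordering (yellow drawn first) has probability 3/10 × 2/9 × 7/8 × 6/7 = 252/5040 = 1/20.
There are C(4,2) = 6 such orderings, each equally likely, so P = 6 × 1/20 = 3/10.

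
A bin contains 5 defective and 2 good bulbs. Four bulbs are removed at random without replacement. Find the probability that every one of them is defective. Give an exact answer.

1/7

P(all defective) = 5/7 × 4/6 × 3/5 × 2/4 = 120/840 = 1/7.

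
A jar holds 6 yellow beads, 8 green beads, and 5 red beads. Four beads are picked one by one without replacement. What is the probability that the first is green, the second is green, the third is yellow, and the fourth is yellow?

35/1938

Each draw changes the counts, so multiply the conditional probabilities along the sequence:
P = 8/19 × 7/18 × 6/17 × 5/16 = 1680/93024 = 35/1938.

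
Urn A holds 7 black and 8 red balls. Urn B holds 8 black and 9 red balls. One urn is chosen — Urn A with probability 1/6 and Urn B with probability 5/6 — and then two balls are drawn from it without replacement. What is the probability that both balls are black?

From Urn A: P(both black) = (7/15)(6/14) = 1/5.
From Urn B: P(both black) = (8/17)(7/16) = 7/34.
Total probability = (1/6)(1/5) + (5/6)(7/34) = 209/1020.

209/1020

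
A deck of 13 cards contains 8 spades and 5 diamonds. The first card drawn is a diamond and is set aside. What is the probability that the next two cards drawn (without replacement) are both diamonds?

1/11

After the first draw, 4 of the remaining 12 cards are diamonds.
P = 4/12 × 3/11 = 12/132 = 1/11.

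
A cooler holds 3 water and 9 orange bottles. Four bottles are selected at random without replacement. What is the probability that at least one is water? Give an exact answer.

P(no water) = 9/12 × 8/11 × 7/10 × 6/9 = 3024/11880 = 14/55.
P(at least one) = 1 − 14/55 = 41/55.

41/55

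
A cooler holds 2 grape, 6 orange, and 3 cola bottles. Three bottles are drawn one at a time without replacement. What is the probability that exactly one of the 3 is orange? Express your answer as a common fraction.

One ordering (orange drawn first) has probability 6/11 × 5/10 × 4/9 = 120/990 = 4/33.
There are C(3,1) = 3 such orderings, each equally likely, so P = 3 × 4/33 = 4/11.

4/11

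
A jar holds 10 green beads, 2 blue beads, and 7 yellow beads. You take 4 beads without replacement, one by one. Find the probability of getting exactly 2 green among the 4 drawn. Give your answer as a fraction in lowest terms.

135/323

One ordering (green drawn first) has probability 10/19 × 9/18 × 9/17 × 8/16 = 6480/93024 = 45/646.
There are C(4,2) = 6 such orderings, each equally likely, so P = 6 × 45/646 = 135/323.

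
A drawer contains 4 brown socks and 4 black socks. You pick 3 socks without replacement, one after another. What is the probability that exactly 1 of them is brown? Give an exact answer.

3/7

One ordering (brown drawn first) has probability 4/8 × 4/7 × 3/6 = 48/336 = 1/7.
There are C(3,1) = 3 such orderings, each equally likely, so P = 3 × 1/7 = 3/7.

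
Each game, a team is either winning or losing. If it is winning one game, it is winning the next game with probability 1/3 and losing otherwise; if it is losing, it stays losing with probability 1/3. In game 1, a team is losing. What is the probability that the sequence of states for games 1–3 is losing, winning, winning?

Game 1 is given. For each transition, use the conditional probability from the current state:
P(winning | losing) = 2/3; P(winning | winning) = 1/3.
P = 2/3 × 1/3 = 2/9.

2/9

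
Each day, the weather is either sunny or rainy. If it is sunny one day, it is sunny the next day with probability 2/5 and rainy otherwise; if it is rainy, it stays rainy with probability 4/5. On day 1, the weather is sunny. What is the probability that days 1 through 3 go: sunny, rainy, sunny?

Day 1 is given. For each transition, use the conditional probability from the current state:
P(rainy | sunny) = 3/5; P(sunny | rainy) = 1/5.
P = 3/5 × 1/5 = 3/25.

3/25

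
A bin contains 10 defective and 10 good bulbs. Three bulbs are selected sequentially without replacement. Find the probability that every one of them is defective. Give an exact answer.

P = 10/20 × 9/19 × 8/18 = 720/6840 = 2/19.

2/19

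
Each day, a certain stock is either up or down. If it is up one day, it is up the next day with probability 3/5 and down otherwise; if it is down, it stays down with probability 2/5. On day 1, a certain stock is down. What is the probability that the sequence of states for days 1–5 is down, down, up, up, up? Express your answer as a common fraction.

Day 1 is given. For each transition, use the conditional probability from the current state:
P(down | down) = 2/5; P(up | down) = 3/5; P(up | up) = 3/5; P(up | up) = 3/5.
P = 2/5 × 3/5 × 3/5 × 3/5 = 54/625.

54/625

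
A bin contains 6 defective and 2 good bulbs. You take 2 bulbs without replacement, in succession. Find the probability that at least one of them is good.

13/28

P(no good) = 6/8 × 5/7 = 30/56 = 15/28.
P(at least one) = 1 − 15/28 = 13/28.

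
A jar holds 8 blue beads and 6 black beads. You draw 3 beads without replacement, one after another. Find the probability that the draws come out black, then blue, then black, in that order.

10/91

Chain rule:
P = 6/14 × 8/13 × 5/12 = 240/2184 = 10/91.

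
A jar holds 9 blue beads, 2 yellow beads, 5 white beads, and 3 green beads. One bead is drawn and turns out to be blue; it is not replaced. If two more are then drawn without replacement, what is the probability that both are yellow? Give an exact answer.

1/153

After the first draw, 2 of the remaining 18 beads are yellow.
P = 2/18 × 1/17 = 2/306 = 1/153.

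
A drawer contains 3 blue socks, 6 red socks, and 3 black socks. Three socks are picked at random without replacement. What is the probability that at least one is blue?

P(no blue) = 9/12 × 8/11 × 7/10 = 504/1320 = 21/55.
P(at least one) = 1 − 21/55 = 34/55.

34/55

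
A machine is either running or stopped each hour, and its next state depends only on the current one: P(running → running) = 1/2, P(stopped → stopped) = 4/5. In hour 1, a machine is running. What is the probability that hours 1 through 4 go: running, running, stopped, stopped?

Hour 1 is given. For each transition, use the conditional probability from the current state:
P(running | running) = 1/2; P(stopped | running) = 1/2; P(stopped | stopped) = 4/5.
P = 1/2 × 1/2 × 4/5 = 4/20 = 1/5.

1/5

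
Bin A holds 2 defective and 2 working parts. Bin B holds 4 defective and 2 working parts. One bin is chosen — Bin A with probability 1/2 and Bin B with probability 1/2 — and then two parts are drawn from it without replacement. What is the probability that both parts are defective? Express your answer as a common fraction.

From Bin A: P(both defective) = (2/4)(1/3) = 1/6.
From Bin B: P(both defective) = (4/6)(3/5) = 2/5.
Total probability = (1/2)(1/6) + (1/2)(2/5) = 17/60.

17/60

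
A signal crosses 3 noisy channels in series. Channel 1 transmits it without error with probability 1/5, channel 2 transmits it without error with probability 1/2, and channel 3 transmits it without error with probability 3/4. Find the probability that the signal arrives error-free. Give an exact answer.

3/40

Each stage is reached only if all earlier stages succeed, so
P = 1/5 × 1/2 × 3/4 = 3/40.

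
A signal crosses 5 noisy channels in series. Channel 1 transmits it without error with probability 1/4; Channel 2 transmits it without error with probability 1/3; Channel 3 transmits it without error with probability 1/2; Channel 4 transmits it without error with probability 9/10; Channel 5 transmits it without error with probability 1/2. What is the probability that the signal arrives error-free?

Multiplying along the chain,
P = 1/4 × 1/3 × 1/2 × 9/10 × 1/2 = 9/480 = 3/160.

3/160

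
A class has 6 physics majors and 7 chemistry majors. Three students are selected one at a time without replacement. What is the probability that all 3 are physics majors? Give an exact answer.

10/143

P = 6/13 × 5/12 × 4/11 = 120/1716 = 10/143.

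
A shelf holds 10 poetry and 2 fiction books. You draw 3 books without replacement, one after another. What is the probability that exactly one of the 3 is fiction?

One ordering (fiction drawn first) has probability 2/12 × 10/11 × 9/10 = 180/1320 = 3/22.
There are C(3,1) = 3 such orderings, each equally likely, so P = 3 × 3/22 = 9/22.

9/22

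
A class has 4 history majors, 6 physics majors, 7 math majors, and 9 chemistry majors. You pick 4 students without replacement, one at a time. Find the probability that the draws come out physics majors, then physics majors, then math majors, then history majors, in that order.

Multiply the probability of each draw given the previous ones:
P = 6/26 × 5/25 × 7/24 × 4/23 = 840/358800 = 7/2990.

7/2990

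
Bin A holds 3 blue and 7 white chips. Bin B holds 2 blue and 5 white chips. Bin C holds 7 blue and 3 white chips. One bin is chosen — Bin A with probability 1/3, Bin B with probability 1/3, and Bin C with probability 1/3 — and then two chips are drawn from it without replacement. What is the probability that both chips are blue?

61/315

From Bin A: P(both blue) = (3/10)(2/9) = 1/15.
From Bin B: P(both blue) = (2/7)(1/6) = 1/21.
From Bin C: P(both blue) = (7/10)(6/9) = 7/15.
Total probability = (1/3)(1/15) + (1/3)(1/21) + (1/3)(7/15) = 61/315.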